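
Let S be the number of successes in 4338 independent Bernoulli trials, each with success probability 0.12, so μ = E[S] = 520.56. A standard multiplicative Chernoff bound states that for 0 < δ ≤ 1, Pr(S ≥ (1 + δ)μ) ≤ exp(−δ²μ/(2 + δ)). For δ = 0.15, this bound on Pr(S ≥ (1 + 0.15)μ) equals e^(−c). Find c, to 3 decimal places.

c = δ²μ/(2 + δ) = 0.15²·520.56/(2 + 0.15) = 5.4477.

5.448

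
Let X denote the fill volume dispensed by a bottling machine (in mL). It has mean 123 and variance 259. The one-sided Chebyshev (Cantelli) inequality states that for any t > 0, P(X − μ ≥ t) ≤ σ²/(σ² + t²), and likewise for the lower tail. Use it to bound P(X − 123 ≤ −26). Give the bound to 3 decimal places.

0.277

Here σ² = 259 and t = 26, so σ² + t² = 935.
Cantelli's bound: 259/935 = 0.2770.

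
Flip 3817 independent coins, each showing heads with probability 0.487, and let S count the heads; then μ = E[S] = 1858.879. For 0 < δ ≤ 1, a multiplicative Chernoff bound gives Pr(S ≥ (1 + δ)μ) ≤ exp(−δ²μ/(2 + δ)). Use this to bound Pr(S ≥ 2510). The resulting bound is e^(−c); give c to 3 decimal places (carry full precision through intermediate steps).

Write 2510 = (1 + δ)μ, so δ = 2510/1858.879 − 1 = 0.3502762…
Then the exponent is δ²μ/(2 + δ) = (2510 − μ)² / (μ·(2 + δ)) = 97.040581.

97.041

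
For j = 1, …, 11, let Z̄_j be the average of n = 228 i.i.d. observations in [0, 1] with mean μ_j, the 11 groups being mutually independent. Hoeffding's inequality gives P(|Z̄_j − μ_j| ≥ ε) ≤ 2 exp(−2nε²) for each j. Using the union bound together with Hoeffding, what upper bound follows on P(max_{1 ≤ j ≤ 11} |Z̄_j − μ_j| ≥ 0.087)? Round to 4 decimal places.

Per-experiment Hoeffding bound: 2·exp(−2·228·0.087²) = 2·exp(−3.45146) = 0.063398.
Union bound over 11 events: 11·0.063398 = 0.69738.

0.6974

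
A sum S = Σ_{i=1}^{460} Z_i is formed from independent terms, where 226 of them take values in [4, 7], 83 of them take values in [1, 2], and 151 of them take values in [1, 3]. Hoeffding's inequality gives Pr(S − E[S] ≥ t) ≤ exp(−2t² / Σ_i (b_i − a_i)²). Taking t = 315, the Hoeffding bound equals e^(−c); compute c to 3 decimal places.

72.933

Σ(b_i − a_i)² = 226·3² + 83·1² + 151·2² = 2721.
c = 2t² / 2721 = 2·315² / 2721 = 72.9327.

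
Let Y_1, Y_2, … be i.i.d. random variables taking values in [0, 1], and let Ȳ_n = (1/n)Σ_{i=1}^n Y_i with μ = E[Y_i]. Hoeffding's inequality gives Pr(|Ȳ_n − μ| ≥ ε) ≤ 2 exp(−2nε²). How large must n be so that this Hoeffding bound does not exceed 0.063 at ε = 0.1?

Require 2·exp(−2nε²) ≤ 0.063, i.e. 2nε² ≥ ln(2/0.063) = 3.457768.
So n ≥ 3.457768 / (2·0.1²) = 172.888.
The smallest integer n is 173.

173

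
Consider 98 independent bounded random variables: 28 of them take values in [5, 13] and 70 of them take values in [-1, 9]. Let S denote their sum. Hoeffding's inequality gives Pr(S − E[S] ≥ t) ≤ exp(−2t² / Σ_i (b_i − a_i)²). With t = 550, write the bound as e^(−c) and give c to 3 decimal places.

Σ(b_i − a_i)² = 28·8² + 70·10² = 8792.
c = 2t² / 8792 = 2·550² / 8792 = 68.8126.

68.813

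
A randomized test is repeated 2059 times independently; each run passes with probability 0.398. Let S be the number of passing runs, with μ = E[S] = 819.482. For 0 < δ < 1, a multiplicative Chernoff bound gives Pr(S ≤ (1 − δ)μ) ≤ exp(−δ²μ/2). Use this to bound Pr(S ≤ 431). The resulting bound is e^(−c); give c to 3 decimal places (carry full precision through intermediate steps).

92.082

Write 431 = (1 − δ)μ, so δ = 1 − 431/819.482 = 0.474058…
Then the exponent is δ²μ/2 = (μ − 431)²/(2μ) = 92.081500.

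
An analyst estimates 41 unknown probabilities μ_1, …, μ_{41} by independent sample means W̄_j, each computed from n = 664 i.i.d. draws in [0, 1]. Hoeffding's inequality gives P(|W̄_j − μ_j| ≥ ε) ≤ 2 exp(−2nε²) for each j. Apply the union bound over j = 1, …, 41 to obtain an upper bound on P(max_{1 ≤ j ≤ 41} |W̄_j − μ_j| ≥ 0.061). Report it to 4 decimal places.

Per-experiment Hoeffding bound: 2·exp(−2·664·0.061²) = 2·exp(−4.94149) = 0.014288.
Union bound over 41 events: 41·0.014288 = 0.58580.

0.5858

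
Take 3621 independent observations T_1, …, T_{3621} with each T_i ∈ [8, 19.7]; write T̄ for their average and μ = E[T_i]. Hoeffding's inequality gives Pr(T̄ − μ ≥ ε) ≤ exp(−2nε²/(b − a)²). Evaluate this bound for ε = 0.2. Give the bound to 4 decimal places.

Exponent: 2nε²/(b − a)² = 2·3621·0.2² / 11.7² = 2.11615.
Bound = exp(−2.11615) = 0.12049.

0.1205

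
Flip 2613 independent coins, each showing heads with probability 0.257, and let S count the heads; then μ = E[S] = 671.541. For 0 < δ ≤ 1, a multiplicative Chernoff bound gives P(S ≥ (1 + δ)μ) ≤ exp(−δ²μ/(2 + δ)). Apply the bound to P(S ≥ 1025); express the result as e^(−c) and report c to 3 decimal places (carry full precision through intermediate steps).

Write 1025 = (1 + δ)μ, so δ = 1025/671.541 − 1 = 0.5263402…
Then the exponent is δ²μ/(2 + δ) = (1025 − μ)² / (μ·(2 + δ)) = 73.639991.

73.640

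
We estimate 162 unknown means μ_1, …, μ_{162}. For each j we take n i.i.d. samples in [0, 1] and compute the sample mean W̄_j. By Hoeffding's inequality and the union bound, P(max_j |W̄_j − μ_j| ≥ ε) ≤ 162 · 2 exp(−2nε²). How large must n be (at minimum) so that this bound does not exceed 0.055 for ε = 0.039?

Need 2·162·exp(−2nε²) ≤ 0.055, i.e. exp(−2nε²) ≤ 0.055/324.
So 2nε² ≥ ln(324/0.055) = 8.681166.
Hence n ≥ 8.681166/(2·0.039²) = 2853.769.
The smallest integer n is 2854.

2854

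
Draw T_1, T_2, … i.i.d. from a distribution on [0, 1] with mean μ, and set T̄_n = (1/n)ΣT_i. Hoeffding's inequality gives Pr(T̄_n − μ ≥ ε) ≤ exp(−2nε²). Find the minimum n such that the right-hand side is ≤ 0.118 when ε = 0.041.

636

Require exp(−2nε²) ≤ 0.118, i.e. 2nε² ≥ ln(1/0.118) = 2.137071.
So n ≥ 2.137071 / (2·0.041²) = 635.655.
The smallest integer n is 636.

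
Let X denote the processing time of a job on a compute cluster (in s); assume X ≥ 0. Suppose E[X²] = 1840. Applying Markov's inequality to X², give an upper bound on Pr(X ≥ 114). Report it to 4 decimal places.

Since X ≥ 0, the event {X ≥ 114} is the same as {X² ≥ 12996}.
Markov's inequality applied to X² gives Pr(X² ≥ 12996) ≤ E[X²]/12996 = 1840/12996 = 0.1416.

0.1416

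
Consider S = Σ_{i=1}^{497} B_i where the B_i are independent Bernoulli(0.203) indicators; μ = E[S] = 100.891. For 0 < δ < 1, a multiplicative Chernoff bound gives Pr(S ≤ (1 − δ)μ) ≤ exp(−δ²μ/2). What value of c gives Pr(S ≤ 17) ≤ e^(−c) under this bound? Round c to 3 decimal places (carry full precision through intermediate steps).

34.878

Write 17 = (1 − δ)μ, so δ = 1 − 17/100.891 = 0.8315013…
Then the exponent is δ²μ/2 = (μ − 17)²/(2μ) = 34.877739.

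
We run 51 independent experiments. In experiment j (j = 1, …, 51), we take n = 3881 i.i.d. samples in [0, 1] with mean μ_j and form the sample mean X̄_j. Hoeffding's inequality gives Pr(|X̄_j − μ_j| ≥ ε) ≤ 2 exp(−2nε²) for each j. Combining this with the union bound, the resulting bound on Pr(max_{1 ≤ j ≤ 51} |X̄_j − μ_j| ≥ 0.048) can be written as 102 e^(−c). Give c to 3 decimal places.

17.884

Union bound over the 51 events: Pr(max_{1 ≤ j ≤ 51} |X̄_j − μ_j| ≥ 0.048) ≤ 51·2·exp(−2nε²) = 102 exp(−2·3881·0.048²).
So c = 2·3881·0.048² = 17.8836.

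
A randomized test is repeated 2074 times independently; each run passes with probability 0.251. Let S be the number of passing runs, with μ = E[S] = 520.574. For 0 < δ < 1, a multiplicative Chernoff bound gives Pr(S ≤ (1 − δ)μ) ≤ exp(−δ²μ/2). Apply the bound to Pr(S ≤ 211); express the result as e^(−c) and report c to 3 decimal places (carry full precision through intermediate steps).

92.048

Write 211 = (1 − δ)μ, so δ = 1 − 211/520.574 = 0.5946782…
Then the exponent is δ²μ/2 = (μ − 211)²/(2μ) = 92.048452.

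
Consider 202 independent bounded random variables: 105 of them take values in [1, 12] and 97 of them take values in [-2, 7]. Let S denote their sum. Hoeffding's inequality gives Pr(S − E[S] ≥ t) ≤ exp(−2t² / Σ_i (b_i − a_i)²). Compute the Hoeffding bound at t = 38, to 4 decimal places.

0.8690

Σ(b_i − a_i)² = 105·11² + 97·9² = 20562.
Exponent = 2·38² / 20562 = 0.14045.
Bound = exp(−0.14045) = 0.86896.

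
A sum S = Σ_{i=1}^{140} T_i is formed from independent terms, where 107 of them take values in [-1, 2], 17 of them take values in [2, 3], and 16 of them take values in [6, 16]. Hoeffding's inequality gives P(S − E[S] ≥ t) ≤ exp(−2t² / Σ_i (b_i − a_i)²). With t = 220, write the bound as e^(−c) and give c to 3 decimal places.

37.519

Σ(b_i − a_i)² = 107·3² + 17·1² + 16·10² = 2580.
c = 2t² / 2580 = 2·220² / 2580 = 37.5194.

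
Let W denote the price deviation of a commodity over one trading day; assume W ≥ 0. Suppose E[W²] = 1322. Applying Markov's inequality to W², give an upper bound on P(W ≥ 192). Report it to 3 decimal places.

0.036

Since W ≥ 0, the event {W ≥ 192} is the same as {W² ≥ 36864}.
Markov's inequality applied to W² gives P(W² ≥ 36864) ≤ E[W²]/36864 = 1322/36864 = 0.0359.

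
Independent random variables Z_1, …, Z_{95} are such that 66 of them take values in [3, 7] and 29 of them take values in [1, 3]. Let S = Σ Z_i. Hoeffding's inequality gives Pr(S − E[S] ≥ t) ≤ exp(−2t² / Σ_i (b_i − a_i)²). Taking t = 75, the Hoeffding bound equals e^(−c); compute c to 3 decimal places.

9.599

Σ(b_i − a_i)² = 66·4² + 29·2² = 1172.
c = 2t² / 1172 = 2·75² / 1172 = 9.5990.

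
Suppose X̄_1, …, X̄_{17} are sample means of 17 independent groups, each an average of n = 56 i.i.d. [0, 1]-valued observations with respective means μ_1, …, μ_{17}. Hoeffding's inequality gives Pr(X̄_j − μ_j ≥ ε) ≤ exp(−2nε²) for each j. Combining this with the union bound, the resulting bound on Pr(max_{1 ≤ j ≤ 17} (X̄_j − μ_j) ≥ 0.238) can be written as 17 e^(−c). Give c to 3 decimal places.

Union bound over the 17 events: Pr(max_{1 ≤ j ≤ 17} (X̄_j − μ_j) ≥ 0.238) ≤ 17·exp(−2nε²) = 17 exp(−2·56·0.238²).
So c = 2·56·0.238² = 6.3441.

6.344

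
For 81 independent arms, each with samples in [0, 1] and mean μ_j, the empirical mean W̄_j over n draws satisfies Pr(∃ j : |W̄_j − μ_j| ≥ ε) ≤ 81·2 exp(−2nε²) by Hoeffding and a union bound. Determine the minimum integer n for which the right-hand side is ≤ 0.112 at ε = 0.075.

Need 2·81·exp(−2nε²) ≤ 0.112, i.e. exp(−2nε²) ≤ 0.112/162.
So 2nε² ≥ ln(162/0.112) = 7.276853.
Hence n ≥ 7.276853/(2·0.075²) = 646.831.
The smallest integer n is 647.

647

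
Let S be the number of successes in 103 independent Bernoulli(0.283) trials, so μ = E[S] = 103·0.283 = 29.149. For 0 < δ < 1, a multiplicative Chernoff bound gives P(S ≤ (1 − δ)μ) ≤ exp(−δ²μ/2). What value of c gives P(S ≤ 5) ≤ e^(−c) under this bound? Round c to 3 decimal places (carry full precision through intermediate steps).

Write 5 = (1 − δ)μ, so δ = 1 − 5/29.149 = 0.8284675…
Then the exponent is δ²μ/2 = (μ − 5)²/(2μ) = 10.003331.

10.003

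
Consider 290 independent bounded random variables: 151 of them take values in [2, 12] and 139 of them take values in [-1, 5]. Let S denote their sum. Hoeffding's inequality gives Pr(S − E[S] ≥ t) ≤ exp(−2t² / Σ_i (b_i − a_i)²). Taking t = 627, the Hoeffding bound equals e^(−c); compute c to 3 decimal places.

Σ(b_i − a_i)² = 151·10² + 139·6² = 20104.
c = 2t² / 20104 = 2·627² / 20104 = 39.1095.

39.110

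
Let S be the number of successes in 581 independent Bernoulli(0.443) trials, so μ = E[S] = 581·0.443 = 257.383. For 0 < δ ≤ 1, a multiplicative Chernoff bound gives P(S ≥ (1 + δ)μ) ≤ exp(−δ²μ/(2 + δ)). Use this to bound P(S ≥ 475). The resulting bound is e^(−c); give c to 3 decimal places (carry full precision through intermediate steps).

64.662

Write 475 = (1 + δ)μ, so δ = 475/257.383 − 1 = 0.8454987…
Then the exponent is δ²μ/(2 + δ) = (475 − μ)² / (μ·(2 + δ)) = 64.661739.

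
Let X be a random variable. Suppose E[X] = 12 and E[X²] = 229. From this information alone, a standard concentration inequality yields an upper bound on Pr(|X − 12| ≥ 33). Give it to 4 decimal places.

The first two moments determine the variance, so Chebyshev's inequality is the sharpest standard bound available.
Var(X) = E[X²] − (E[X])² = 229 − 144 = 85.
Chebyshev's inequality: Pr(|X − μ| ≥ t) ≤ Var(X)/t² = 85/1089 = 0.0781.

0.0781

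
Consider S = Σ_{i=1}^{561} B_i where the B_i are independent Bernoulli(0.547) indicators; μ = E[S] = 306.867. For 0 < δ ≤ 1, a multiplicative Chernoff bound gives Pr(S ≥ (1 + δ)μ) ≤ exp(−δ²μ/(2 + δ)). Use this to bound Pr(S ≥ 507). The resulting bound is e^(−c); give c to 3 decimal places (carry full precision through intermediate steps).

Write 507 = (1 + δ)μ, so δ = 507/306.867 − 1 = 0.6521816…
Then the exponent is δ²μ/(2 + δ) = (507 − μ)² / (μ·(2 + δ)) = 49.213468.

49.213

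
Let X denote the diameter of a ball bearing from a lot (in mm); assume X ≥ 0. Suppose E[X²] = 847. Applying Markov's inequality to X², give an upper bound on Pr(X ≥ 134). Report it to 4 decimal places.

0.0472

Since X ≥ 0, the event {X ≥ 134} is the same as {X² ≥ 17956}.
Markov's inequality applied to X² gives Pr(X² ≥ 17956) ≤ E[X²]/17956 = 847/17956 = 0.0472.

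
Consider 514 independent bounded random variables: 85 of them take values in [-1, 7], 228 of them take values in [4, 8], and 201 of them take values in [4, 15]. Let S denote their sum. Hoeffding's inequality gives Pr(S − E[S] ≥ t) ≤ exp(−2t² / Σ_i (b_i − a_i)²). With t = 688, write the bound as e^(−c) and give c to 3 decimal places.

Σ(b_i − a_i)² = 85·8² + 228·4² + 201·11² = 33409.
c = 2t² / 33409 = 2·688² / 33409 = 28.3363.

28.336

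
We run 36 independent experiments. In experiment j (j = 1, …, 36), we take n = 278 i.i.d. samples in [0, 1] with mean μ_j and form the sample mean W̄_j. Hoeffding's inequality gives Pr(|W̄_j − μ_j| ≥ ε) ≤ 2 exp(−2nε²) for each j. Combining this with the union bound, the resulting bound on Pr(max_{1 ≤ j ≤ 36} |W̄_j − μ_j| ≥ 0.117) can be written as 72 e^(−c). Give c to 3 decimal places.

7.611

Union bound over the 36 events: Pr(max_{1 ≤ j ≤ 36} |W̄_j − μ_j| ≥ 0.117) ≤ 36·2·exp(−2nε²) = 72 exp(−2·278·0.117²).
So c = 2·278·0.117² = 7.6111.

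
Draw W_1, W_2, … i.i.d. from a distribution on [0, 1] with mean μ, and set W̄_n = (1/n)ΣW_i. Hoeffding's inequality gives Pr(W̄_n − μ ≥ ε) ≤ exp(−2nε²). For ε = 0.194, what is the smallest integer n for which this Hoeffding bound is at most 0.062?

Require exp(−2nε²) ≤ 0.062, i.e. 2nε² ≥ ln(1/0.062) = 2.780621.
So n ≥ 2.780621 / (2·0.194²) = 36.941.
The smallest integer n is 37.

37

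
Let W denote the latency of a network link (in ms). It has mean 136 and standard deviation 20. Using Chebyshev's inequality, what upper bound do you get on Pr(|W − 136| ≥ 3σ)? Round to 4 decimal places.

0.1111

Chebyshev: Pr(|W − μ| ≥ t) ≤ Var(W)/t².
Var(W) = σ² = 20² = 400.
t = 3·20 = 60.
Bound = 400 / 3600 = 0.1111.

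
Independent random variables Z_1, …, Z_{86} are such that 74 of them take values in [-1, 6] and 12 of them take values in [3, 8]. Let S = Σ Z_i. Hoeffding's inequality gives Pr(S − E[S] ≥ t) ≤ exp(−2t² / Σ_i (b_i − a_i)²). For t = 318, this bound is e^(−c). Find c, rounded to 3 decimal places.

51.515

Σ(b_i − a_i)² = 74·7² + 12·5² = 3926.
c = 2t² / 3926 = 2·318² / 3926 = 51.5150.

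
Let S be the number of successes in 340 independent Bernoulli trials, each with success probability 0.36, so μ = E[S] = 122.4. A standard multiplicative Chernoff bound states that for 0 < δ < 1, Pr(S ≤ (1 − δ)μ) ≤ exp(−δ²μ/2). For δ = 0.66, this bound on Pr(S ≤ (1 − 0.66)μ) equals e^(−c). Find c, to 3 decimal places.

c = δ²μ/2 = 0.66²·122.4/2 = 26.6587.

26.659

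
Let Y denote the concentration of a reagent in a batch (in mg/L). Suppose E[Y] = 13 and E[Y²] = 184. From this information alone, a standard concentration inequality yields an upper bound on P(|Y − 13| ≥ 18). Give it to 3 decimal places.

The first two moments determine the variance, so Chebyshev's inequality is the sharpest standard bound available.
Var(Y) = E[Y²] − (E[Y])² = 184 − 169 = 15.
Chebyshev's inequality: P(|Y − μ| ≥ t) ≤ Var(Y)/t² = 15/324 = 0.0463.

0.046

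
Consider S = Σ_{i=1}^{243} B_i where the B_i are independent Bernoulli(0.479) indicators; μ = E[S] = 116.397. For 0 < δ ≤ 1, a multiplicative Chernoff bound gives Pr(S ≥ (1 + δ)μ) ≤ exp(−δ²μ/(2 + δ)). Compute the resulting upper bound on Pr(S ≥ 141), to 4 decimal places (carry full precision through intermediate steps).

Write 141 = (1 + δ)μ, so δ = 141/116.397 − 1 = 0.2113714…
Then the exponent is δ²μ/(2 + δ) = (141 − μ)² / (μ·(2 + δ)) = 2.351650.
Bound = exp(−2.351650) = 0.09521.

0.0952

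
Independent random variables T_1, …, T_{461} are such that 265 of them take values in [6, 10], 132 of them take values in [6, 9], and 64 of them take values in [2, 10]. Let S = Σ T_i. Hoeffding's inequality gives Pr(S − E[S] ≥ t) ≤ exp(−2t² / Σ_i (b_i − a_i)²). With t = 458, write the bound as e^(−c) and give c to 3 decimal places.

Σ(b_i − a_i)² = 265·4² + 132·3² + 64·8² = 9524.
c = 2t² / 9524 = 2·458² / 9524 = 44.0496.

44.050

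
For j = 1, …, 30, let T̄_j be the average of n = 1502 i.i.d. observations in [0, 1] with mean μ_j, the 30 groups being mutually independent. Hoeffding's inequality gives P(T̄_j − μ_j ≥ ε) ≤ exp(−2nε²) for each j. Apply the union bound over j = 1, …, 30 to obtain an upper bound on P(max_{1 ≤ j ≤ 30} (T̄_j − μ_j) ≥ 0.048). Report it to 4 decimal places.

0.0296

Per-experiment Hoeffding bound: exp(−2·1502·0.048²) = exp(−6.92122) = 0.00098663.
Union bound over 30 events: 30·0.00098663 = 0.02960.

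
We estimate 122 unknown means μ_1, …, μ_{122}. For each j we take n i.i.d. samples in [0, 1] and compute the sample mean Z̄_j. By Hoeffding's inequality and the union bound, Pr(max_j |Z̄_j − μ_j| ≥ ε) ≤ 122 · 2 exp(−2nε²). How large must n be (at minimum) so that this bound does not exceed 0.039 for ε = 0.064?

1068

Need 2·122·exp(−2nε²) ≤ 0.039, i.e. exp(−2nε²) ≤ 0.039/244.
So 2nε² ≥ ln(244/0.039) = 8.741362.
Hence n ≥ 8.741362/(2·0.064²) = 1067.061.
The smallest integer n is 1068.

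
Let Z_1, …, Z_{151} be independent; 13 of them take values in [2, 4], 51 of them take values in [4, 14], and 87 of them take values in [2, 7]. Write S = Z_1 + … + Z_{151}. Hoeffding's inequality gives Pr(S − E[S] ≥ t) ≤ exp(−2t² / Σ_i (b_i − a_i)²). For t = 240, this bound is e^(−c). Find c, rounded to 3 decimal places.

15.723

Σ(b_i − a_i)² = 13·2² + 51·10² + 87·5² = 7327.
c = 2t² / 7327 = 2·240² / 7327 = 15.7227.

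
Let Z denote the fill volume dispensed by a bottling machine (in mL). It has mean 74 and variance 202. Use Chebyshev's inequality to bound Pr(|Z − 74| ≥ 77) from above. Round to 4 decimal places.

Chebyshev: Pr(|Z − μ| ≥ t) ≤ Var(Z)/t².
Bound = 202 / 5929 = 0.0341.

0.0341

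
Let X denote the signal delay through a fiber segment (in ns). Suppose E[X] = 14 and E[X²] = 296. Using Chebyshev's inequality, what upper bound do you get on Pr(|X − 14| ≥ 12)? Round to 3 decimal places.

Var(X) = E[X²] − (E[X])² = 296 − 196 = 100.
Chebyshev's inequality: Pr(|X − μ| ≥ t) ≤ Var(X)/t² = 100/144 = 0.6944.

0.694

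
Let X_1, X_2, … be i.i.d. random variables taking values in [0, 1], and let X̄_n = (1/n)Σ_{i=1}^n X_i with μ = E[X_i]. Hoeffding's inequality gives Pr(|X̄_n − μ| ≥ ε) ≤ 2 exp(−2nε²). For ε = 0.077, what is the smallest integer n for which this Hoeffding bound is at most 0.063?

292

Require 2·exp(−2nε²) ≤ 0.063, i.e. 2nε² ≥ ln(2/0.063) = 3.457768.
So n ≥ 3.457768 / (2·0.077²) = 291.598.
The smallest integer n is 292.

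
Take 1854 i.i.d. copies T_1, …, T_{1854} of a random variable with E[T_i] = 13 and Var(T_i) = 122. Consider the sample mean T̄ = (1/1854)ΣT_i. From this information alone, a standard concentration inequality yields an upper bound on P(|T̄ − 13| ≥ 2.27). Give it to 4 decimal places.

0.0128

With mean and variance of each term known, Chebyshev's inequality bounds the deviation of the sum (or sample mean).
Var(T̄) = Var(T_i)/n = 122/1854 = 0.065804.
Chebyshev: P(|T̄ − 13| ≥ 2.27) ≤ Var(T̄)/(2.27)² = 122/(1854·2.27²) = 0.0128.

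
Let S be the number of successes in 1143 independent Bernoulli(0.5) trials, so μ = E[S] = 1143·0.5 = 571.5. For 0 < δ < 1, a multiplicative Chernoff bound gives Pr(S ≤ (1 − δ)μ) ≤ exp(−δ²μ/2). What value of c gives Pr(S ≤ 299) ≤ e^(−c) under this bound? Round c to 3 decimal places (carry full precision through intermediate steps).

Write 299 = (1 − δ)μ, so δ = 1 − 299/571.5 = 0.4768154…
Then the exponent is δ²μ/2 = (μ − 299)²/(2μ) = 64.966098.

64.966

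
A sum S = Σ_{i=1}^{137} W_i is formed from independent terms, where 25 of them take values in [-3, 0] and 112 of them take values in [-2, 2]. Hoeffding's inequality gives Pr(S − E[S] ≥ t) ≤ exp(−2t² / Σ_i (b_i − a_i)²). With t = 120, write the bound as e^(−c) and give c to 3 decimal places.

Σ(b_i − a_i)² = 25·3² + 112·4² = 2017.
c = 2t² / 2017 = 2·120² / 2017 = 14.2786.

14.279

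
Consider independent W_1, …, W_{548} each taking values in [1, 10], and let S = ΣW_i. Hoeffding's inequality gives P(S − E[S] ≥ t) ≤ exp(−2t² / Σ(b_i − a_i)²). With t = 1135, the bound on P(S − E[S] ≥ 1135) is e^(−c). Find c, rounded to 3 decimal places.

58.044

Σ(b_i − a_i)² = 548·(9)² = 44388.
c = 2t²/44388 = 2·1135²/44388 = 58.0438.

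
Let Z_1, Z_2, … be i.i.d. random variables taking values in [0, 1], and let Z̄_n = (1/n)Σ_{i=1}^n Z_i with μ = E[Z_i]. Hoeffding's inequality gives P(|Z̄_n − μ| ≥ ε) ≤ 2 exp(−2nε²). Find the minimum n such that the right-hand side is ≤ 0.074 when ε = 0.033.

1514

Require 2·exp(−2nε²) ≤ 0.074, i.e. 2nε² ≥ ln(2/0.074) = 3.296837.
So n ≥ 3.296837 / (2·0.033²) = 1513.699.
The smallest integer n is 1514.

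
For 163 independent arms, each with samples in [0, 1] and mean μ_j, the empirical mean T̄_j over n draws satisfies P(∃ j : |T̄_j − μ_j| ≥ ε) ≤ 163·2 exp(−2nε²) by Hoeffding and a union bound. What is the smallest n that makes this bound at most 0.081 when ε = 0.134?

232

Need 2·163·exp(−2nε²) ≤ 0.081, i.e. exp(−2nε²) ≤ 0.081/326.
So 2nε² ≥ ln(326/0.081) = 8.300204.
Hence n ≥ 8.300204/(2·0.134²) = 231.126.
The smallest integer n is 232.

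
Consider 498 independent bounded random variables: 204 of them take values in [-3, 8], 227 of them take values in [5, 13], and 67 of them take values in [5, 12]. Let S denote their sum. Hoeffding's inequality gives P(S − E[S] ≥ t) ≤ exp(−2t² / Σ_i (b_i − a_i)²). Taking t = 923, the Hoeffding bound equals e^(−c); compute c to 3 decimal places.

40.095

Σ(b_i − a_i)² = 204·11² + 227·8² + 67·7² = 42495.
c = 2t² / 42495 = 2·923² / 42495 = 40.0955.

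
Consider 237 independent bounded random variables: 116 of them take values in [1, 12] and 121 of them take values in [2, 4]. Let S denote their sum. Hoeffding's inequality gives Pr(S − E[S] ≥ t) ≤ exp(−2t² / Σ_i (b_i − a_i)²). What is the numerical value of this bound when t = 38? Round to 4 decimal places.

Σ(b_i − a_i)² = 116·11² + 121·2² = 14520.
Exponent = 2·38² / 14520 = 0.19890.
Bound = exp(−0.19890) = 0.81963.

0.8196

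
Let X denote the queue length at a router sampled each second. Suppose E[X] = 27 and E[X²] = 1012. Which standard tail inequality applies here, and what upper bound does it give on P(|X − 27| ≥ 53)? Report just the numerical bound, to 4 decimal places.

0.1007

The first two moments determine the variance, so Chebyshev's inequality is the sharpest standard bound available.
Var(X) = E[X²] − (E[X])² = 1012 − 729 = 283.
Chebyshev's inequality: P(|X − μ| ≥ t) ≤ Var(X)/t² = 283/2809 = 0.1007.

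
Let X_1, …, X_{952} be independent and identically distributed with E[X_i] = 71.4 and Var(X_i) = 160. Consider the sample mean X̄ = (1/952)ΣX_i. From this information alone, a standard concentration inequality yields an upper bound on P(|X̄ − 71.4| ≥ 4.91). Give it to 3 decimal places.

With mean and variance of each term known, Chebyshev's inequality bounds the deviation of the sum (or sample mean).
Var(X̄) = Var(X_i)/n = 160/952 = 0.16807.
Chebyshev: P(|X̄ − 71.4| ≥ 4.91) ≤ Var(X̄)/(4.91)² = 160/(952·4.91²) = 0.0070.

0.007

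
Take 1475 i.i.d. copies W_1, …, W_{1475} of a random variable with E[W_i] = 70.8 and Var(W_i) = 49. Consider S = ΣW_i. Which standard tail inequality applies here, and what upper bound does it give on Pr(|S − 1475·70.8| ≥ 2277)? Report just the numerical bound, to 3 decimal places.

0.014

With mean and variance of each term known, Chebyshev's inequality bounds the deviation of the sum (or sample mean).
Var(S) = n·Var(W_i) = 1475·49 = 72275.
Chebyshev: Pr(|S − 1475·70.8| ≥ 2277) ≤ Var(S)/2277² = 72275/5184729 = 0.0139.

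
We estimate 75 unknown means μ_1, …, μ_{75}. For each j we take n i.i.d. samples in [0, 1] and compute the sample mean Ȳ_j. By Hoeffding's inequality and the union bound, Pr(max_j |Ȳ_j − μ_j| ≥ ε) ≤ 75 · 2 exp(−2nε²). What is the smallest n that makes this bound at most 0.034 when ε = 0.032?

4098

Need 2·75·exp(−2nε²) ≤ 0.034, i.e. exp(−2nε²) ≤ 0.034/150.
So 2nε² ≥ ln(150/0.034) = 8.392030.
Hence n ≥ 8.392030/(2·0.032²) = 4097.671.
The smallest integer n is 4098.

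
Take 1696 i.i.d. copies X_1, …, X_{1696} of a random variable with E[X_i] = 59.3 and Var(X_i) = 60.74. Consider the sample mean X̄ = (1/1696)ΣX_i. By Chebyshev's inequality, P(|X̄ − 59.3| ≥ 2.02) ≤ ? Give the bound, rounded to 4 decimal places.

Var(X̄) = Var(X_i)/n = 60.74/1696 = 0.035814.
Chebyshev: P(|X̄ − 59.3| ≥ 2.02) ≤ Var(X̄)/(2.02)² = 60.74/(1696·2.02²) = 0.0088.

0.0088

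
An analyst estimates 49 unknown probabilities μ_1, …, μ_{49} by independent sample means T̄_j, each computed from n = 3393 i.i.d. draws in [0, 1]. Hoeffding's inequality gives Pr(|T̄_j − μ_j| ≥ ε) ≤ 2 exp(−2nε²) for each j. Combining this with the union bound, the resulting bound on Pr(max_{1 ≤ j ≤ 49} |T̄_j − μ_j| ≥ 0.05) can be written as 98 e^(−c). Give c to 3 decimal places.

Union bound over the 49 events: Pr(max_{1 ≤ j ≤ 49} |T̄_j − μ_j| ≥ 0.05) ≤ 49·2·exp(−2nε²) = 98 exp(−2·3393·0.05²).
So c = 2·3393·0.05² = 16.9650.

16.965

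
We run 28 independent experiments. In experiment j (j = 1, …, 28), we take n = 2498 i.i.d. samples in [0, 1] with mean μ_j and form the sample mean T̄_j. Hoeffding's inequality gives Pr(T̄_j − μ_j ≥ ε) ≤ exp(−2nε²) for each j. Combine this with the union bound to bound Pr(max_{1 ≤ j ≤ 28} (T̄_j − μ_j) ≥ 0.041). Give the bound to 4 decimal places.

0.0063

Per-experiment Hoeffding bound: exp(−2·2498·0.041²) = exp(−8.39828) = 0.00022526.
Union bound over 28 events: 28·0.00022526 = 0.00631.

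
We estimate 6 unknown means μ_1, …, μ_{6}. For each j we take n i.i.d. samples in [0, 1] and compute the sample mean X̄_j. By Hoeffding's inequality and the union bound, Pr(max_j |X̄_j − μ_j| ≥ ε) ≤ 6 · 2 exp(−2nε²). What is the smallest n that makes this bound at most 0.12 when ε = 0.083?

Need 2·6·exp(−2nε²) ≤ 0.12, i.e. exp(−2nε²) ≤ 0.12/12.
So 2nε² ≥ ln(12/0.12) = 4.605170.
Hence n ≥ 4.605170/(2·0.083²) = 334.241.
The smallest integer n is 335.

335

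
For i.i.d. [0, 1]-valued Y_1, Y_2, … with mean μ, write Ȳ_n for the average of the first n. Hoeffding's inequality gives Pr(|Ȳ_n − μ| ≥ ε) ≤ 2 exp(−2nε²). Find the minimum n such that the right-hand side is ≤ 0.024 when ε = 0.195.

Require 2·exp(−2nε²) ≤ 0.024, i.e. 2nε² ≥ ln(2/0.024) = 4.422849.
So n ≥ 4.422849 / (2·0.195²) = 58.157.
The smallest integer n is 59.

59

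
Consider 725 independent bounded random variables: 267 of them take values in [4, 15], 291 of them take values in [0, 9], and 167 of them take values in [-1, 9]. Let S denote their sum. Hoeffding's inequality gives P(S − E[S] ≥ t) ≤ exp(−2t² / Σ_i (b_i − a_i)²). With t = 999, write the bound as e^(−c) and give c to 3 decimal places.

Σ(b_i − a_i)² = 267·11² + 291·9² + 167·10² = 72578.
c = 2t² / 72578 = 2·999² / 72578 = 27.5015.

27.501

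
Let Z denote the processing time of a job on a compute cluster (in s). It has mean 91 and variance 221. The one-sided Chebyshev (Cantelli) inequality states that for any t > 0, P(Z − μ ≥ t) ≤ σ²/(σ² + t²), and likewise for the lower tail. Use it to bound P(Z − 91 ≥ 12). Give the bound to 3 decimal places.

Here σ² = 221 and t = 12, so σ² + t² = 365.
Cantelli's bound: 221/365 = 0.6055.

0.605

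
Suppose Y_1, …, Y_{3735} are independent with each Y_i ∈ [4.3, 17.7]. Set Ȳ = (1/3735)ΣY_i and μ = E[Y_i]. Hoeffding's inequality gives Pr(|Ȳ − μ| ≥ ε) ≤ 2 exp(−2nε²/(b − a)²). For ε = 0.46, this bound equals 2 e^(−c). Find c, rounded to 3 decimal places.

8.803

c = 2nε²/(b − a)² = 2·3735·0.46² / 13.4² = 8.8029.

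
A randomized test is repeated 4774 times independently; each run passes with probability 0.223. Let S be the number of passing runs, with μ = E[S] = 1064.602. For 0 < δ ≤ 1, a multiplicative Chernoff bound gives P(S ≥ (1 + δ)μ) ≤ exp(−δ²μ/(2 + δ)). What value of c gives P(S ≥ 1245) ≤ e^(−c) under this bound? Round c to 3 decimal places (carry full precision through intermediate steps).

14.090

Write 1245 = (1 + δ)μ, so δ = 1245/1064.602 − 1 = 0.1694511…
Then the exponent is δ²μ/(2 + δ) = (1245 − μ)² / (μ·(2 + δ)) = 14.090496.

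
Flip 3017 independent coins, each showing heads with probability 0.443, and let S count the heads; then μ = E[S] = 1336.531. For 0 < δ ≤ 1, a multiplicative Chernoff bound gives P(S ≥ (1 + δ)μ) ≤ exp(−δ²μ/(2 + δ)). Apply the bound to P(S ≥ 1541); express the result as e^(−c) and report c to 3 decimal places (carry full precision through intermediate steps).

Write 1541 = (1 + δ)μ, so δ = 1541/1336.531 − 1 = 0.1529849…
Then the exponent is δ²μ/(2 + δ) = (1541 − μ)² / (μ·(2 + δ)) = 14.528974.

14.529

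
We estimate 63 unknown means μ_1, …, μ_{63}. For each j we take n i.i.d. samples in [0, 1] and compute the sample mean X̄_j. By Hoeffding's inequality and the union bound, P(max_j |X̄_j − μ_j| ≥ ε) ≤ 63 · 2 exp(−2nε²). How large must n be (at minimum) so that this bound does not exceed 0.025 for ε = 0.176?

Need 2·63·exp(−2nε²) ≤ 0.025, i.e. exp(−2nε²) ≤ 0.025/126.
So 2nε² ≥ ln(126/0.025) = 8.525161.
Hence n ≥ 8.525161/(2·0.176²) = 137.609.
The smallest integer n is 138.

138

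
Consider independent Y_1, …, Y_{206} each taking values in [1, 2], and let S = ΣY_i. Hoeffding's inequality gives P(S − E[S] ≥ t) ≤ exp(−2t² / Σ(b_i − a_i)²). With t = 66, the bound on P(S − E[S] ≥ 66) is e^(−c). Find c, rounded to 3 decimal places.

42.291

Σ(b_i − a_i)² = 206·(1)² = 206.
c = 2t²/206 = 2·66²/206 = 42.2913.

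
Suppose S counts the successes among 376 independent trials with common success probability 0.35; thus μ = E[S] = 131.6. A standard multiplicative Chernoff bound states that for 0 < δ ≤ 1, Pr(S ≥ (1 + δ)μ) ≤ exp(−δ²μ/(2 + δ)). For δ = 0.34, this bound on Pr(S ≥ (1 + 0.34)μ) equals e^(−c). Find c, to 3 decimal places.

6.501

c = δ²μ/(2 + δ) = 0.34²·131.6/(2 + 0.34) = 6.5013.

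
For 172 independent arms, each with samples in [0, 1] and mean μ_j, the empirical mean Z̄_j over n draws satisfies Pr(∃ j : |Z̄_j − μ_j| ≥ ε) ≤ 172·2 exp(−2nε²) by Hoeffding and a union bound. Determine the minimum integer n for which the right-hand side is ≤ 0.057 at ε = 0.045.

Need 2·172·exp(−2nε²) ≤ 0.057, i.e. exp(−2nε²) ≤ 0.057/344.
So 2nε² ≥ ln(344/0.057) = 8.705346.
Hence n ≥ 8.705346/(2·0.045²) = 2149.468.
The smallest integer n is 2150.

2150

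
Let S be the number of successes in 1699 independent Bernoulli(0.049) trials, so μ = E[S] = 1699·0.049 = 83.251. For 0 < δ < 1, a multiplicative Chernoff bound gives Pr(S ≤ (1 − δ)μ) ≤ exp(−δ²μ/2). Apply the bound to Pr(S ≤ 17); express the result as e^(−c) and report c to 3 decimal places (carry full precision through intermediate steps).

26.361

Write 17 = (1 − δ)μ, so δ = 1 − 17/83.251 = 0.7957982…
Then the exponent is δ²μ/2 = (μ − 17)²/(2μ) = 26.361215.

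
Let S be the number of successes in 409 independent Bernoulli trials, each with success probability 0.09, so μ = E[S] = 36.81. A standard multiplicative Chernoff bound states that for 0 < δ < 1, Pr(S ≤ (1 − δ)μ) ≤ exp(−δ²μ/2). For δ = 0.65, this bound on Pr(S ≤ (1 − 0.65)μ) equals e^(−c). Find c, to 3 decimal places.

c = δ²μ/2 = 0.65²·36.81/2 = 7.7761.

7.776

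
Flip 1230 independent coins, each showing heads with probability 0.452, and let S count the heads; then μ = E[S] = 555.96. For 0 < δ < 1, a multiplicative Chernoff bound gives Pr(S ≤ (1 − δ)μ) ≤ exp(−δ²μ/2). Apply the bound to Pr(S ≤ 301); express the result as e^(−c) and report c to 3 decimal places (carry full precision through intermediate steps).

Write 301 = (1 − δ)μ, so δ = 1 − 301/555.96 = 0.4585941…
Then the exponent is δ²μ/2 = (μ − 301)²/(2μ) = 58.461581.

58.462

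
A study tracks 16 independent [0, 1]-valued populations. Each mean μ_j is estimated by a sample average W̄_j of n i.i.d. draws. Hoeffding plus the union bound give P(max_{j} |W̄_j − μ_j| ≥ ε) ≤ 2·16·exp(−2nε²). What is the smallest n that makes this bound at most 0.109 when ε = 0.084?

403

Need 2·16·exp(−2nε²) ≤ 0.109, i.e. exp(−2nε²) ≤ 0.109/32.
So 2nε² ≥ ln(32/0.109) = 5.682143.
Hence n ≥ 5.682143/(2·0.084²) = 402.646.
The smallest integer n is 403.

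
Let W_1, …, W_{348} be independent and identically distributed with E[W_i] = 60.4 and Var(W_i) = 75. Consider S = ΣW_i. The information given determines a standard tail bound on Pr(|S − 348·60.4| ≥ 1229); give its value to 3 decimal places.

With mean and variance of each term known, Chebyshev's inequality bounds the deviation of the sum (or sample mean).
Var(S) = n·Var(W_i) = 348·75 = 26100.
Chebyshev: Pr(|S − 348·60.4| ≥ 1229) ≤ Var(S)/1229² = 26100/1510441 = 0.0173.

0.017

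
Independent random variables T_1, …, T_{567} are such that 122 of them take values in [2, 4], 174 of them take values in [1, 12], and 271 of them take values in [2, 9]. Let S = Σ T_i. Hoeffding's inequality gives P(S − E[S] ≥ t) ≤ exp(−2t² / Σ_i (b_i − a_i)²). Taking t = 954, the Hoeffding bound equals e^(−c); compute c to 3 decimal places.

Σ(b_i − a_i)² = 122·2² + 174·11² + 271·7² = 34821.
c = 2t² / 34821 = 2·954² / 34821 = 52.2740.

52.274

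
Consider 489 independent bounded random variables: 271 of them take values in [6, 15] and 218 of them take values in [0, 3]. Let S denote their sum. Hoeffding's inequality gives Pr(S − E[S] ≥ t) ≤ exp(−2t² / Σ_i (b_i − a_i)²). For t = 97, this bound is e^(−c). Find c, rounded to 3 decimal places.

0.787

Σ(b_i − a_i)² = 271·9² + 218·3² = 23913.
c = 2t² / 23913 = 2·97² / 23913 = 0.7869.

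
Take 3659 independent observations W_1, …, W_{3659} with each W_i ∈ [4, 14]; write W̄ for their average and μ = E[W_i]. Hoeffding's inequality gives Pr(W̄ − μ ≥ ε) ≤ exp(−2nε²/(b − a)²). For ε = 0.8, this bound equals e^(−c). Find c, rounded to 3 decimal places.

46.835

c = 2nε²/(b − a)² = 2·3659·0.8² / 10² = 46.8352.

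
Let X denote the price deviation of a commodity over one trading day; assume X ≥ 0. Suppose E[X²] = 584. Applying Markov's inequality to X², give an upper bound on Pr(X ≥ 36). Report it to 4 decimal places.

Since X ≥ 0, the event {X ≥ 36} is the same as {X² ≥ 1296}.
Markov's inequality applied to X² gives Pr(X² ≥ 1296) ≤ E[X²]/1296 = 584/1296 = 0.4506.

0.4506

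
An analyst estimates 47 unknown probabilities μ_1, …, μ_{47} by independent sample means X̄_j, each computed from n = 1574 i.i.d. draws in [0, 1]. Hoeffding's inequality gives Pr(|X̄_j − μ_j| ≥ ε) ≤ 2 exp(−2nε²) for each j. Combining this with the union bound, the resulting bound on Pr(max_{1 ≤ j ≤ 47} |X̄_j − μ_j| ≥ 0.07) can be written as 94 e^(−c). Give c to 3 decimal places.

15.425

Union bound over the 47 events: Pr(max_{1 ≤ j ≤ 47} |X̄_j − μ_j| ≥ 0.07) ≤ 47·2·exp(−2nε²) = 94 exp(−2·1574·0.07²).
So c = 2·1574·0.07² = 15.4252.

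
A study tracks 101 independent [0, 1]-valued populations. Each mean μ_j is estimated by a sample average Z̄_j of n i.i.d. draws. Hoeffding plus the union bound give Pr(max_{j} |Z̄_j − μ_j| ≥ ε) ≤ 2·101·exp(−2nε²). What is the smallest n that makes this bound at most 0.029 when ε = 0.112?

Need 2·101·exp(−2nε²) ≤ 0.029, i.e. exp(−2nε²) ≤ 0.029/202.
So 2nε² ≥ ln(202/0.029) = 8.848727.
Hence n ≥ 8.848727/(2·0.112²) = 352.708.
The smallest integer n is 353.

353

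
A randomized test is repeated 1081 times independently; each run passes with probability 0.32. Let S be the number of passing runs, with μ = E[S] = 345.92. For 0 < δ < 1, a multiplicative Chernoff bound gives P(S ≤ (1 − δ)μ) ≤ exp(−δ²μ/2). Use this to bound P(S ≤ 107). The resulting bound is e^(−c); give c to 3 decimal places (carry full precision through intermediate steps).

Write 107 = (1 − δ)μ, so δ = 1 − 107/345.92 = 0.6906799…
Then the exponent is δ²μ/2 = (μ − 107)²/(2μ) = 82.508624.

82.509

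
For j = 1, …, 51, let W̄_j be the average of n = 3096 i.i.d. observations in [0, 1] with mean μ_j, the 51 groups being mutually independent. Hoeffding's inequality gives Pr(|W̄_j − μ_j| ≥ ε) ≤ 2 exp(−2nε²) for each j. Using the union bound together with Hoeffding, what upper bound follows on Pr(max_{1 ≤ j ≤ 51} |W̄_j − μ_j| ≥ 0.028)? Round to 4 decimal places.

0.7949

Per-experiment Hoeffding bound: 2·exp(−2·3096·0.028²) = 2·exp(−4.85453) = 0.015586.
Union bound over 51 events: 51·0.015586 = 0.79489.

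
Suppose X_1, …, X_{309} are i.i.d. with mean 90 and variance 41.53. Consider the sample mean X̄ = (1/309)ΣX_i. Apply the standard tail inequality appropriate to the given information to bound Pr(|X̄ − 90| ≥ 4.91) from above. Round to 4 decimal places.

0.0056

With mean and variance of each term known, Chebyshev's inequality bounds the deviation of the sum (or sample mean).
Var(X̄) = Var(X_i)/n = 41.53/309 = 0.1344.
Chebyshev: Pr(|X̄ − 90| ≥ 4.91) ≤ Var(X̄)/(4.91)² = 41.53/(309·4.91²) = 0.0056.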